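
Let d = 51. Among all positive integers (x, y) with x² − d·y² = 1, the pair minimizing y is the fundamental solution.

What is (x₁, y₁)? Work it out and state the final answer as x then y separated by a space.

50 7

√51 → a₀=7, period (7,14); ℓ=2 even so k=1
a_0=7:  p_0=7·1+0=7,  q_0=7·0+1=1
a_1=7:  p_1=7·7+1=50,  q_1=7·1+0=7
→ (50, 7).  Check: 50²=2500, 51·7²=2499, difference 1.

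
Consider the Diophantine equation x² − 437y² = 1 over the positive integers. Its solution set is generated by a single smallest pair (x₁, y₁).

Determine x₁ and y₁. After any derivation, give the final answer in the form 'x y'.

4599 220

√437 → a₀=20, period (1,9,2,9,1,40); ℓ=6 even so k=5
k=0  a_k=20  p_k/q_k = 20/1
…
k=2  a_k=9  p_k/q_k = 209/10
k=3  a_k=2  p_k/q_k = 439/21
k=4  a_k=9  p_k/q_k = 4160/199
k=5  a_k=1  p_k/q_k = 4599/220
fundamental: x₁=4599, y₁=220  (since 21150801 − 437·48400 = 1)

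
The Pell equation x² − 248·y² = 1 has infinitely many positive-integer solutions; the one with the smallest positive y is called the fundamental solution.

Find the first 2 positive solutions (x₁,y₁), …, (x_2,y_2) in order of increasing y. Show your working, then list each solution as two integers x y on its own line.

63 4
7937 504

d=248: √d = [15; 1,2,1,30] (ℓ=4, even), read p_3/q_3
step 0: (15, 1)  from 15·(1,0) + (0,1)
…
step 2: (47, 3)  from 2·(16,1) + (15,1)
step 3: (63, 4)  from 1·(47,3) + (16,1)
fundamental: x₁=63, y₁=4  (since 3969 − 248·16 = 1)
n=2: (63,4)∘(63,4) = (63·63+248·4·4, 63·4+4·63) = (7937,504)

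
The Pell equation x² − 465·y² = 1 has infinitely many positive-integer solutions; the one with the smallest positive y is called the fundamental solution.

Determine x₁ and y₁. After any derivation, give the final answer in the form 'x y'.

√465 → a₀=21, period (1,1,3,2,2,2,3,1,1,42); ℓ=10 even so k=9
i=0: a=21 ⇒ p=21, q=1
i=1: a=1 ⇒ p=22, q=1
i=2: a=1 ⇒ p=43, q=2
…
i=4: a=2 ⇒ p=345, q=16
i=5: a=2 ⇒ p=841, q=39
i=6: a=2 ⇒ p=2027, q=94
i=7: a=3 ⇒ p=6922, q=321
i=8: a=1 ⇒ p=8949, q=415
i=9: a=1 ⇒ p=15871, q=736
(x₁, y₁) = (15871, 736);  15871² − 465·736² = 1 ✓

15871 736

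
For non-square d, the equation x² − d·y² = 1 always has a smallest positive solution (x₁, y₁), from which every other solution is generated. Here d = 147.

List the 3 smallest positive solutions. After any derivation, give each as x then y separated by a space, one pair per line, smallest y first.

97 8
18817 1552
3650401 301080

√147 = [12; 8,24, …], period ℓ=2 (even) → k=1
a_0=12:  p_0=12·1+0=12,  q_0=12·0+1=1
a_1=8:  p_1=8·12+1=97,  q_1=8·1+0=8
(x₁, y₁) = (97, 8);  97² − 147·8² = 1 ✓
k=2:  x_2 = 97·97+147·8·8 = 18817,  y_2 = 97·8+8·97 = 1552
k=3:  x_3 = 97·18817+147·8·1552 = 3650401,  y_3 = 97·1552+8·18817 = 301080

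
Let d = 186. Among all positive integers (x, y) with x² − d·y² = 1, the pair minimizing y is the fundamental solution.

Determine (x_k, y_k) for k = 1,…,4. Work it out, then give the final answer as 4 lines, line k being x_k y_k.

[13; 1,1,1,3,4,3,1,1,1,26] for √186; ℓ=10 ⇒ convergent index 9
k=0  a_k=13  p_k/q_k = 13/1
…
k=4  a_k=3  p_k/q_k = 150/11
…
k=6  a_k=3  p_k/q_k = 2073/152
…
k=8  a_k=1  p_k/q_k = 4787/351
k=9  a_k=1  p_k/q_k = 7501/550
(x₁, y₁) = (7501, 550);  7501² − 186·550² = 1 ✓
(x_2, y_2) = (7501·7501 + 186·550·550, 7501·550 + 550·7501) = (112530001, 8251100)
(x_3, y_3) = (7501·112530001 + 186·550·8251100, 7501·8251100 + 550·112530001) = (1688175067501, 123783001650)
(x_4, y_4) = (7501·1688175067501 + 186·550·123783001650, 7501·123783001650 + 550·1688175067501) = (25326002250120001, 1856992582502200)

7501 550
112530001 8251100
1688175067501 123783001650
25326002250120001 1856992582502200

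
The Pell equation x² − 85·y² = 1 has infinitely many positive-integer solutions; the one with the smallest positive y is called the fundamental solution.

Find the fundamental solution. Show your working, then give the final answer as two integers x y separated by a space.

285769 30996

√85 → a₀=9, period (4,1,1,4,18); ℓ=5 odd so k=9
step 0: (9, 1)  from 9·(1,0) + (0,1)
step 1: (37, 4)  from 4·(9,1) + (1,0)
step 2: (46, 5)  from 1·(37,4) + (9,1)
step 3: (83, 9)  from 1·(46,5) + (37,4)
…
step 5: (6887, 747)  from 18·(378,41) + (83,9)
…
step 7: (34813, 3776)  from 1·(27926,3029) + (6887,747)
step 8: (62739, 6805)  from 1·(34813,3776) + (27926,3029)
step 9: (285769, 30996)  from 4·(62739,6805) + (34813,3776)
(x₁, y₁) = (285769, 30996);  285769² − 85·30996² = 1 ✓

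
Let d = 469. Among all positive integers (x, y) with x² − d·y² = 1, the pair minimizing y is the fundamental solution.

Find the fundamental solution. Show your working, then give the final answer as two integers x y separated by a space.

[21; 1,1,1,10,6,10,1,1,1,42] for √469; ℓ=10 ⇒ convergent index 9
a_0=21:  p_0=21·1+0=21,  q_0=21·0+1=1
a_1=1:  p_1=1·21+1=22,  q_1=1·1+0=1
…
a_8=1:  p_8=1·47146+42923=90069,  q_8=1·2177+1982=4159
a_9=1:  p_9=1·90069+47146=137215,  q_9=1·4159+2177=6336
→ (137215, 6336).  Check: 137215²=18827956225, 469·6336²=18827956224, difference 1.

137215 6336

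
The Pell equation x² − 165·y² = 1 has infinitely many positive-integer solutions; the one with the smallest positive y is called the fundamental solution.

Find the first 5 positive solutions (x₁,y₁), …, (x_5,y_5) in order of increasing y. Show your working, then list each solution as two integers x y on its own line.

1079 84
2328481 181272
5024860919 391184892
10843647534721 844176815664
23400586355066999 1821733177018020

[12; 1,5,2,5,1,24] for √165; ℓ=6 ⇒ convergent index 5
a_0=12:  p_0=12·1+0=12,  q_0=12·0+1=1
…
a_2=5:  p_2=5·13+12=77,  q_2=5·1+1=6
…
a_4=5:  p_4=5·167+77=912,  q_4=5·13+6=71
a_5=1:  p_5=1·912+167=1079,  q_5=1·71+13=84
fundamental: x₁=1079, y₁=84  (since 1164241 − 165·7056 = 1)
(1079+84√165)^2 = 2328481 + 181272√165
(1079+84√165)^3 = 5024860919 + 391184892√165
(1079+84√165)^4 = 10843647534721 + 844176815664√165
(1079+84√165)^5 = 23400586355066999 + 1821733177018020√165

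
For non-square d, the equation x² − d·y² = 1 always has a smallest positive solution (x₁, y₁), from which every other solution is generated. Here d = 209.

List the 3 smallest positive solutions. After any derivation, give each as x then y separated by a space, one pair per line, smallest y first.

√209 = [14; 2,5,3,2,3,5,2,28, …], period ℓ=8 (even) → k=7
i=0: a=14 ⇒ p=14, q=1
i=1: a=2 ⇒ p=29, q=2
i=2: a=5 ⇒ p=159, q=11
i=3: a=3 ⇒ p=506, q=35
i=4: a=2 ⇒ p=1171, q=81
i=5: a=3 ⇒ p=4019, q=278
i=6: a=5 ⇒ p=21266, q=1471
i=7: a=2 ⇒ p=46551, q=3220
→ (46551, 3220).  Check: 46551²=2166995601, 209·3220²=2166995600, difference 1.
k=2:  x_2 = 46551·46551+209·3220·3220 = 4333991201,  y_2 = 46551·3220+3220·46551 = 299788440
k=3:  x_3 = 46551·4333991201+209·3220·299788440 = 403503248748951,  y_3 = 46551·299788440+3220·4333991201 = 27910903337660

46551 3220
4333991201 299788440
403503248748951 27910903337660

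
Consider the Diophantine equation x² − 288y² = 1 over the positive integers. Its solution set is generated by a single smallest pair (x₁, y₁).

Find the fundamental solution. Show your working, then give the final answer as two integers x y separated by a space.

d=288: √d = [16; 1,32] (ℓ=2, even), read p_1/q_1
step 0: (16, 1)  from 16·(1,0) + (0,1)
step 1: (17, 1)  from 1·(16,1) + (1,0)
(x₁, y₁) = (17, 1);  17² − 288·1² = 1 ✓

17 1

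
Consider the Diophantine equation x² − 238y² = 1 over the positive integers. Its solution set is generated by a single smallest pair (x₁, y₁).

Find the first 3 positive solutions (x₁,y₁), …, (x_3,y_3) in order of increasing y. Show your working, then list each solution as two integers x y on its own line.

√238 → a₀=15, period (2,2,1,14,1,2,2,30); ℓ=8 even so k=7
step 0: (15, 1)  from 15·(1,0) + (0,1)
…
step 2: (77, 5)  from 2·(31,2) + (15,1)
…
step 4: (1589, 103)  from 14·(108,7) + (77,5)
step 5: (1697, 110)  from 1·(1589,103) + (108,7)
step 6: (4983, 323)  from 2·(1697,110) + (1589,103)
step 7: (11663, 756)  from 2·(4983,323) + (1697,110)
fundamental: x₁=11663, y₁=756  (since 136025569 − 238·571536 = 1)
(11663+756√238)^2 = 272051137 + 17634456√238
(11663+756√238)^3 = 6345864809999 + 411341319900√238

11663 756
272051137 17634456
6345864809999 411341319900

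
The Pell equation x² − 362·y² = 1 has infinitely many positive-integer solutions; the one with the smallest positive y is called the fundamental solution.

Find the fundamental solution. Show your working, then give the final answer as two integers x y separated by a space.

√362 = [19; 38, …], period ℓ=1 (odd) → k=1
step 0: (19, 1)  from 19·(1,0) + (0,1)
step 1: (723, 38)  from 38·(19,1) + (1,0)
(x₁, y₁) = (723, 38);  723² − 362·38² = 1 ✓

723 38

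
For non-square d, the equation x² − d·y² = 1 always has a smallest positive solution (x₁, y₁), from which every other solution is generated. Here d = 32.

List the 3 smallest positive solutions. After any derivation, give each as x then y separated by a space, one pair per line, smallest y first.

17 3
577 102
19601 3465

√32 = [5; 1,1,1,10, …], period ℓ=4 (even) → k=3
a_0=5:  p_0=5·1+0=5,  q_0=5·0+1=1
a_1=1:  p_1=1·5+1=6,  q_1=1·1+0=1
a_2=1:  p_2=1·6+5=11,  q_2=1·1+1=2
a_3=1:  p_3=1·11+6=17,  q_3=1·2+1=3
fundamental: x₁=17, y₁=3  (since 289 − 32·9 = 1)
(x_2, y_2) = (17·17 + 32·3·3, 17·3 + 3·17) = (577, 102)
(x_3, y_3) = (17·577 + 32·3·102, 17·102 + 3·577) = (19601, 3465)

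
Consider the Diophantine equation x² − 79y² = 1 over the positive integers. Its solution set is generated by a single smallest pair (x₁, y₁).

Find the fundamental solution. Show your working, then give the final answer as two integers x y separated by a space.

√79 = [8; 1,7,1,16, …], period ℓ=4 (even) → k=3
a_0=8:  p_0=8·1+0=8,  q_0=8·0+1=1
…
a_2=7:  p_2=7·9+8=71,  q_2=7·1+1=8
a_3=1:  p_3=1·71+9=80,  q_3=1·8+1=9
→ (80, 9).  Check: 80²=6400, 79·9²=6399, difference 1.

80 9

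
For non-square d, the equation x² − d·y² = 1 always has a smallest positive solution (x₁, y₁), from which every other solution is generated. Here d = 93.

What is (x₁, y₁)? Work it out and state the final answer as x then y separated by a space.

[9; 1,1,1,4,6,4,1,1,1,18] for √93; ℓ=10 ⇒ convergent index 9
a_0=9:  p_0=9·1+0=9,  q_0=9·0+1=1
a_1=1:  p_1=1·9+1=10,  q_1=1·1+0=1
a_2=1:  p_2=1·10+9=19,  q_2=1·1+1=2
a_3=1:  p_3=1·19+10=29,  q_3=1·2+1=3
a_4=4:  p_4=4·29+19=135,  q_4=4·3+2=14
a_5=6:  p_5=6·135+29=839,  q_5=6·14+3=87
a_6=4:  p_6=4·839+135=3491,  q_6=4·87+14=362
a_7=1:  p_7=1·3491+839=4330,  q_7=1·362+87=449
a_8=1:  p_8=1·4330+3491=7821,  q_8=1·449+362=811
a_9=1:  p_9=1·7821+4330=12151,  q_9=1·811+449=1260
fundamental: x₁=12151, y₁=1260  (since 147646801 − 93·1587600 = 1)

12151 1260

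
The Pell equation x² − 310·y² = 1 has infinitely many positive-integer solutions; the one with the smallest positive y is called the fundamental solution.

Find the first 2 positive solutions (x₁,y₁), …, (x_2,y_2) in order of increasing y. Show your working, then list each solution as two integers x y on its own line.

d=310: √d = [17; 1,1,1,1,5,…,1,1,34] (ℓ=16, even), read p_15/q_15
k=0  a_k=17  p_k/q_k = 17/1
k=1  a_k=1  p_k/q_k = 18/1
k=2  a_k=1  p_k/q_k = 35/2
k=3  a_k=1  p_k/q_k = 53/3
k=4  a_k=1  p_k/q_k = 88/5
k=5  a_k=5  p_k/q_k = 493/28
k=6  a_k=3  p_k/q_k = 1567/89
…
k=8  a_k=2  p_k/q_k = 5687/323
k=9  a_k=1  p_k/q_k = 7747/440
…
k=11  a_k=5  p_k/q_k = 152387/8655
…
k=13  a_k=1  p_k/q_k = 333702/18953
k=14  a_k=1  p_k/q_k = 515017/29251
k=15  a_k=1  p_k/q_k = 848719/48204
(x₁, y₁) = (848719, 48204);  848719² − 310·48204² = 1 ✓
(x_2, y_2) = (848719·848719 + 310·48204·48204, 848719·48204 + 48204·848719) = (1440647881921, 81823301352)

848719 48204
1440647881921 81823301352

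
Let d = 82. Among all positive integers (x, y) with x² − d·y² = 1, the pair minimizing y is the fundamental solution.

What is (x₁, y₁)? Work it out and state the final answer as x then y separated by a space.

√82 → a₀=9, period (18); ℓ=1 odd so k=1
k=0  a_k=9  p_k/q_k = 9/1
k=1  a_k=18  p_k/q_k = 163/18
→ (163, 18).  Check: 163²=26569, 82·18²=26568, difference 1.

163 18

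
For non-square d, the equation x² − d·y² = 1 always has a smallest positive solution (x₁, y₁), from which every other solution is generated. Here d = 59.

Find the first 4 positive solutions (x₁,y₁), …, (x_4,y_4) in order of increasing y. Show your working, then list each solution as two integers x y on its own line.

530 69
561799 73140
595506410 77528331
631236232801 82179957720

d=59: √d = [7; 1,2,7,2,1,14] (ℓ=6, even), read p_5/q_5
step 0: (7, 1)  from 7·(1,0) + (0,1)
…
step 4: (361, 47)  from 2·(169,22) + (23,3)
step 5: (530, 69)  from 1·(361,47) + (169,22)
→ (530, 69).  Check: 530²=280900, 59·69²=280899, difference 1.
(530+69√59)^2 = 561799 + 73140√59
(530+69√59)^3 = 595506410 + 77528331√59
(530+69√59)^4 = 631236232801 + 82179957720√59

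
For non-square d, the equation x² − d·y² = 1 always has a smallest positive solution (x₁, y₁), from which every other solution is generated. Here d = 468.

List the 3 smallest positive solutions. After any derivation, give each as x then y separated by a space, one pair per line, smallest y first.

649 30
842401 38940
1093435849 50544090

[21; 1,1,1,2,1,1,1,42] for √468; ℓ=8 ⇒ convergent index 7
i=0: a=21 ⇒ p=21, q=1
…
i=4: a=2 ⇒ p=173, q=8
…
i=6: a=1 ⇒ p=411, q=19
i=7: a=1 ⇒ p=649, q=30
(x₁, y₁) = (649, 30);  649² − 468·30² = 1 ✓
n=2: (649,30)∘(649,30) = (649·649+468·30·30, 649·30+30·649) = (842401,38940)
n=3: (842401,38940)∘(649,30) = (649·842401+468·30·38940, 649·38940+30·842401) = (1093435849,50544090)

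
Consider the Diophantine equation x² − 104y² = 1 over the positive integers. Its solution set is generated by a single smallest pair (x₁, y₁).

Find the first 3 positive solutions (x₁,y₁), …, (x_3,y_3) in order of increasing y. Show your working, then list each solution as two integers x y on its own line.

√104 → a₀=10, period (5,20); ℓ=2 even so k=1
step 0: (10, 1)  from 10·(1,0) + (0,1)
step 1: (51, 5)  from 5·(10,1) + (1,0)
→ (51, 5).  Check: 51²=2601, 104·5²=2600, difference 1.
k=2:  x_2 = 51·51+104·5·5 = 5201,  y_2 = 51·5+5·51 = 510
k=3:  x_3 = 51·5201+104·5·510 = 530451,  y_3 = 51·510+5·5201 = 52015

51 5
5201 510
530451 52015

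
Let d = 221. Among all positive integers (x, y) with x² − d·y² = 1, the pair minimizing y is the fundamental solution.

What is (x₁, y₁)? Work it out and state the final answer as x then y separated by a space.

d=221: √d = [14; 1,6,2,6,1,28] (ℓ=6, even), read p_5/q_5
a_0=14:  p_0=14·1+0=14,  q_0=14·0+1=1
a_1=1:  p_1=1·14+1=15,  q_1=1·1+0=1
…
a_3=2:  p_3=2·104+15=223,  q_3=2·7+1=15
a_4=6:  p_4=6·223+104=1442,  q_4=6·15+7=97
a_5=1:  p_5=1·1442+223=1665,  q_5=1·97+15=112
fundamental: x₁=1665, y₁=112  (since 2772225 − 221·12544 = 1)

1665 112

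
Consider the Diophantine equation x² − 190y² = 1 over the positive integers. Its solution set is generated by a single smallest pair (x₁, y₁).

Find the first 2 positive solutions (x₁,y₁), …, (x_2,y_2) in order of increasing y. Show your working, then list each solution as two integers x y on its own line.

52021 3774
5412368881 392654508

√190 → a₀=13, period (1,3,1,1,1,…,3,1,26); ℓ=14 even so k=13
k=0  a_k=13  p_k/q_k = 13/1
k=1  a_k=1  p_k/q_k = 14/1
…
k=4  a_k=1  p_k/q_k = 124/9
…
k=6  a_k=2  p_k/q_k = 510/37
k=7  a_k=2  p_k/q_k = 1213/88
…
k=9  a_k=1  p_k/q_k = 4149/301
k=10  a_k=1  p_k/q_k = 7085/514
…
k=12  a_k=3  p_k/q_k = 40787/2959
k=13  a_k=1  p_k/q_k = 52021/3774
(x₁, y₁) = (52021, 3774);  52021² − 190·3774² = 1 ✓
(52021+3774√190)^2 = 5412368881 + 392654508√190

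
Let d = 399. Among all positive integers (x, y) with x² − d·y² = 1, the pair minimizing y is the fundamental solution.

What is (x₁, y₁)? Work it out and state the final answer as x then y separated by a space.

20 1

[19; 1,38] for √399; ℓ=2 ⇒ convergent index 1
i=0: a=19 ⇒ p=19, q=1
i=1: a=1 ⇒ p=20, q=1
→ (20, 1).  Check: 20²=400, 399·1²=399, difference 1.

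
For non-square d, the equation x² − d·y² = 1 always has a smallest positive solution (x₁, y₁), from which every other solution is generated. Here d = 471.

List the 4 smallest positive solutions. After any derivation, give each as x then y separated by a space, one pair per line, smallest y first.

7838695 361188
122890278606049 5662485139320
1926598824915678693415 88772987898323613612
30204041151744689101078780801 1391728752747293974319493360

√471 → a₀=21, period (1,2,2,1,3,…,2,1,42); ℓ=14 even so k=13
step 0: (21, 1)  from 21·(1,0) + (0,1)
…
step 4: (217, 10)  from 1·(152,7) + (65,3)
…
step 10: (843469, 38865)  from 1·(644804,29711) + (198665,9154)
…
step 12: (5506953, 253747)  from 2·(2331742,107441) + (843469,38865)
step 13: (7838695, 361188)  from 1·(5506953,253747) + (2331742,107441)
fundamental: x₁=7838695, y₁=361188  (since 61445139303025 − 471·130456771344 = 1)
n=2: (7838695,361188)∘(7838695,361188) = (7838695·7838695+471·361188·361188, 7838695·361188+361188·7838695) = (122890278606049,5662485139320)
n=3: (122890278606049,5662485139320)∘(7838695,361188) = (7838695·122890278606049+471·361188·5662485139320, 7838695·5662485139320+361188·122890278606049) = (1926598824915678693415,88772987898323613612)
n=4: (1926598824915678693415,88772987898323613612)∘(7838695,361188) = (7838695·1926598824915678693415+471·361188·88772987898323613612, 7838695·88772987898323613612+361188·1926598824915678693415) = (30204041151744689101078780801,1391728752747293974319493360)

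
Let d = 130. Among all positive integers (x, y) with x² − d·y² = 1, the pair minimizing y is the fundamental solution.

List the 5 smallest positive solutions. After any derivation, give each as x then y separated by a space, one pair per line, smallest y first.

√130 = [11; 2,2,22, …], period ℓ=3 (odd) → k=5
a_0=11:  p_0=11·1+0=11,  q_0=11·0+1=1
…
a_2=2:  p_2=2·23+11=57,  q_2=2·2+1=5
…
a_4=2:  p_4=2·1277+57=2611,  q_4=2·112+5=229
a_5=2:  p_5=2·2611+1277=6499,  q_5=2·229+112=570
fundamental: x₁=6499, y₁=570  (since 42237001 − 130·324900 = 1)
(x_2, y_2) = (6499·6499 + 130·570·570, 6499·570 + 570·6499) = (84474001, 7408860)
(x_3, y_3) = (6499·84474001 + 130·570·7408860, 6499·7408860 + 570·84474001) = (1097993058499, 96300361710)
(x_4, y_4) = (6499·1097993058499 + 130·570·96300361710, 6499·96300361710 + 570·1097993058499) = (14271713689896001, 1251712094097720)
(x_5, y_5) = (6499·14271713689896001 + 130·570·1251712094097720, 6499·1251712094097720 + 570·14271713689896001) = (185503733443275162499, 16269753702781802850)

6499 570
84474001 7408860
1097993058499 96300361710
14271713689896001 1251712094097720
185503733443275162499 16269753702781802850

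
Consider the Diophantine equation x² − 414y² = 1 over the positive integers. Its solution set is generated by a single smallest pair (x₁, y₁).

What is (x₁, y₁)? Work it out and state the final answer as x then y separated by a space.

24335 1196

[20; 2,1,7,2,7,1,2,40] for √414; ℓ=8 ⇒ convergent index 7
step 0: (20, 1)  from 20·(1,0) + (0,1)
…
step 2: (61, 3)  from 1·(41,2) + (20,1)
…
step 4: (997, 49)  from 2·(468,23) + (61,3)
…
step 6: (8444, 415)  from 1·(7447,366) + (997,49)
step 7: (24335, 1196)  from 2·(8444,415) + (7447,366)
→ (24335, 1196).  Check: 24335²=592192225, 414·1196²=592192224, difference 1.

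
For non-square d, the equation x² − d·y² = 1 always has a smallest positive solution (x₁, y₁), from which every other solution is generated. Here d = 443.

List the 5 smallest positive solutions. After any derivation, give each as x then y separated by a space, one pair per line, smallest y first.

[21; 21,42] for √443; ℓ=2 ⇒ convergent index 1
k=0  a_k=21  p_k/q_k = 21/1
k=1  a_k=21  p_k/q_k = 442/21
fundamental: x₁=442, y₁=21  (since 195364 − 443·441 = 1)
(x_2, y_2) = (442·442 + 443·21·21, 442·21 + 21·442) = (390727, 18564)
(x_3, y_3) = (442·390727 + 443·21·18564, 442·18564 + 21·390727) = (345402226, 16410555)
(x_4, y_4) = (442·345402226 + 443·21·16410555, 442·16410555 + 21·345402226) = (305335177057, 14506912056)
(x_5, y_5) = (442·305335177057 + 443·21·14506912056, 442·14506912056 + 21·305335177057) = (269915951116162, 12824093846949)

442 21
390727 18564
345402226 16410555
305335177057 14506912056
269915951116162 12824093846949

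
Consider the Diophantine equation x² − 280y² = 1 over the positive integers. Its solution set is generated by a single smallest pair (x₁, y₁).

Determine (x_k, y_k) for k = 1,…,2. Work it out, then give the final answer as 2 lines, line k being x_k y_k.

251 15
126001 7530

[16; 1,2,1,2,1,32] for √280; ℓ=6 ⇒ convergent index 5
a_0=16:  p_0=16·1+0=16,  q_0=16·0+1=1
…
a_2=2:  p_2=2·17+16=50,  q_2=2·1+1=3
…
a_4=2:  p_4=2·67+50=184,  q_4=2·4+3=11
a_5=1:  p_5=1·184+67=251,  q_5=1·11+4=15
fundamental: x₁=251, y₁=15  (since 63001 − 280·225 = 1)
(251+15√280)^2 = 126001 + 7530√280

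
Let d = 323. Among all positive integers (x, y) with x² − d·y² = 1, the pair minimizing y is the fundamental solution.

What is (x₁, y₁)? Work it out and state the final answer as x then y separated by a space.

√323 → a₀=17, period (1,34); ℓ=2 even so k=1
a_0=17:  p_0=17·1+0=17,  q_0=17·0+1=1
a_1=1:  p_1=1·17+1=18,  q_1=1·1+0=1
fundamental: x₁=18, y₁=1  (since 324 − 323·1 = 1)

18 1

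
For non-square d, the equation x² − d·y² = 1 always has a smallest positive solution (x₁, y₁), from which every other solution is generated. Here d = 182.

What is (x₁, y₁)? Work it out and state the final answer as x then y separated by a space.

27 2

√182 = [13; 2,26, …], period ℓ=2 (even) → k=1
i=0: a=13 ⇒ p=13, q=1
i=1: a=2 ⇒ p=27, q=2
→ (27, 2).  Check: 27²=729, 182·2²=728, difference 1.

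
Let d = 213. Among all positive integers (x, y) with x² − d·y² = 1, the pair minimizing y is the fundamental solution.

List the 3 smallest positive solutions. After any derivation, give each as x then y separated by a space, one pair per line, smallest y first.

194399 13320
75581942401 5178789360
29386108041429599 2013502945575960

[14; 1,1,2,6,1,8,1,6,2,1,1,28] for √213; ℓ=12 ⇒ convergent index 11
k=0  a_k=14  p_k/q_k = 14/1
k=1  a_k=1  p_k/q_k = 15/1
…
k=3  a_k=2  p_k/q_k = 73/5
k=4  a_k=6  p_k/q_k = 467/32
k=5  a_k=1  p_k/q_k = 540/37
k=6  a_k=8  p_k/q_k = 4787/328
…
k=8  a_k=6  p_k/q_k = 36749/2518
…
k=10  a_k=1  p_k/q_k = 115574/7919
k=11  a_k=1  p_k/q_k = 194399/13320
fundamental: x₁=194399, y₁=13320  (since 37790971201 − 213·177422400 = 1)
n=2: (194399,13320)∘(194399,13320) = (194399·194399+213·13320·13320, 194399·13320+13320·194399) = (75581942401,5178789360)
n=3: (75581942401,5178789360)∘(194399,13320) = (194399·75581942401+213·13320·5178789360, 194399·5178789360+13320·75581942401) = (29386108041429599,2013502945575960)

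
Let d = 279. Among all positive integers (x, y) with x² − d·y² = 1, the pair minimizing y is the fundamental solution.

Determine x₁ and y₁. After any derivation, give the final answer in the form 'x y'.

1520 91

d=279: √d = [16; 1,2,2,1,2,2,1,32] (ℓ=8, even), read p_7/q_7
a_0=16:  p_0=16·1+0=16,  q_0=16·0+1=1
a_1=1:  p_1=1·16+1=17,  q_1=1·1+0=1
…
a_3=2:  p_3=2·50+17=117,  q_3=2·3+1=7
…
a_5=2:  p_5=2·167+117=451,  q_5=2·10+7=27
a_6=2:  p_6=2·451+167=1069,  q_6=2·27+10=64
a_7=1:  p_7=1·1069+451=1520,  q_7=1·64+27=91
(x₁, y₁) = (1520, 91);  1520² − 279·91² = 1 ✓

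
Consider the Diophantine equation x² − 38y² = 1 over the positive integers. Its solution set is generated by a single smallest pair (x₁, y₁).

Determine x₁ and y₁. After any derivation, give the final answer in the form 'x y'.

37 6

√38 → a₀=6, period (6,12); ℓ=2 even so k=1
a_0=6:  p_0=6·1+0=6,  q_0=6·0+1=1
a_1=6:  p_1=6·6+1=37,  q_1=6·1+0=6
→ (37, 6).  Check: 37²=1369, 38·6²=1368, difference 1.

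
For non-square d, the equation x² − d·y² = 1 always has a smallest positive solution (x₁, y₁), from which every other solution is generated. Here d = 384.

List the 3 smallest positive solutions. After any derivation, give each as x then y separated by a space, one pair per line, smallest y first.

4801 245
46099201 2352490
442644523201 22588608735

√384 = [19; 1,1,2,9,2,1,1,38, …], period ℓ=8 (even) → k=7
step 0: (19, 1)  from 19·(1,0) + (0,1)
…
step 2: (39, 2)  from 1·(20,1) + (19,1)
step 3: (98, 5)  from 2·(39,2) + (20,1)
step 4: (921, 47)  from 9·(98,5) + (39,2)
…
step 6: (2861, 146)  from 1·(1940,99) + (921,47)
step 7: (4801, 245)  from 1·(2861,146) + (1940,99)
(x₁, y₁) = (4801, 245);  4801² − 384·245² = 1 ✓
(4801+245√384)^2 = 46099201 + 2352490√384
(4801+245√384)^3 = 442644523201 + 22588608735√384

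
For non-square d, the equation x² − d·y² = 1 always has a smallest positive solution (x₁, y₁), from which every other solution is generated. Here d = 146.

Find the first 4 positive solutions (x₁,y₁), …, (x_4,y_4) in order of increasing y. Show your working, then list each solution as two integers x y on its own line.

[12; 12,24] for √146; ℓ=2 ⇒ convergent index 1
a_0=12:  p_0=12·1+0=12,  q_0=12·0+1=1
a_1=12:  p_1=12·12+1=145,  q_1=12·1+0=12
→ (145, 12).  Check: 145²=21025, 146·12²=21024, difference 1.
(145+12√146)^2 = 42049 + 3480√146
(145+12√146)^3 = 12194065 + 1009188√146
(145+12√146)^4 = 3536236801 + 292661040√146

145 12
42049 3480
12194065 1009188
3536236801 292661040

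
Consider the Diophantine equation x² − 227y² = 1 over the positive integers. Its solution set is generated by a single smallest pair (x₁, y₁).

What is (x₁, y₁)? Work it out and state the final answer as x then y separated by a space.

√227 → a₀=15, period (15,30); ℓ=2 even so k=1
step 0: (15, 1)  from 15·(1,0) + (0,1)
step 1: (226, 15)  from 15·(15,1) + (1,0)
fundamental: x₁=226, y₁=15  (since 51076 − 227·225 = 1)

226 15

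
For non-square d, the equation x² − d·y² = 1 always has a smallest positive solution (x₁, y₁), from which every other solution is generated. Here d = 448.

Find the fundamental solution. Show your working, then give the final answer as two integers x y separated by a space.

127 6

√448 = [21; 6,42, …], period ℓ=2 (even) → k=1
k=0  a_k=21  p_k/q_k = 21/1
k=1  a_k=6  p_k/q_k = 127/6
(x₁, y₁) = (127, 6);  127² − 448·6² = 1 ✓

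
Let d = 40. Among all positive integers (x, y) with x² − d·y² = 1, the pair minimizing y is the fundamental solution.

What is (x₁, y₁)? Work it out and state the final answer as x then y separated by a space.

√40 → a₀=6, period (3,12); ℓ=2 even so k=1
i=0: a=6 ⇒ p=6, q=1
i=1: a=3 ⇒ p=19, q=3
→ (19, 3).  Check: 19²=361, 40·3²=360, difference 1.

19 3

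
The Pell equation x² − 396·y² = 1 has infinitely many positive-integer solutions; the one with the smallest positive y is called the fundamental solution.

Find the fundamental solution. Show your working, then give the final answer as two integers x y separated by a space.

√396 = [19; 1,8,1,38, …], period ℓ=4 (even) → k=3
a_0=19:  p_0=19·1+0=19,  q_0=19·0+1=1
a_1=1:  p_1=1·19+1=20,  q_1=1·1+0=1
a_2=8:  p_2=8·20+19=179,  q_2=8·1+1=9
a_3=1:  p_3=1·179+20=199,  q_3=1·9+1=10
fundamental: x₁=199, y₁=10  (since 39601 − 396·100 = 1)

199 10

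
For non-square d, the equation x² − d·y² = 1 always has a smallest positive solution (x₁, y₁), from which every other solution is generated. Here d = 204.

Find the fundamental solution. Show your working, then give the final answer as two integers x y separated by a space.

[14; 3,1,1,6,1,1,3,28] for √204; ℓ=8 ⇒ convergent index 7
step 0: (14, 1)  from 14·(1,0) + (0,1)
step 1: (43, 3)  from 3·(14,1) + (1,0)
…
step 4: (657, 46)  from 6·(100,7) + (57,4)
step 5: (757, 53)  from 1·(657,46) + (100,7)
step 6: (1414, 99)  from 1·(757,53) + (657,46)
step 7: (4999, 350)  from 3·(1414,99) + (757,53)
(x₁, y₁) = (4999, 350);  4999² − 204·350² = 1 ✓

4999 350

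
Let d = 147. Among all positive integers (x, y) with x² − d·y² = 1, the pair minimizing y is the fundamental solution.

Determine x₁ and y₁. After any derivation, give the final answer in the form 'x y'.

d=147: √d = [12; 8,24] (ℓ=2, even), read p_1/q_1
step 0: (12, 1)  from 12·(1,0) + (0,1)
step 1: (97, 8)  from 8·(12,1) + (1,0)
→ (97, 8).  Check: 97²=9409, 147·8²=9408, difference 1.

97 8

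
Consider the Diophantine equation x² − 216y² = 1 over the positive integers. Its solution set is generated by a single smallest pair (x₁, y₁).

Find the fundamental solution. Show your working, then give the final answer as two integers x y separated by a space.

485 33

[14; 1,2,3,2,1,28] for √216; ℓ=6 ⇒ convergent index 5
i=0: a=14 ⇒ p=14, q=1
…
i=2: a=2 ⇒ p=44, q=3
i=3: a=3 ⇒ p=147, q=10
i=4: a=2 ⇒ p=338, q=23
i=5: a=1 ⇒ p=485, q=33
→ (485, 33).  Check: 485²=235225, 216·33²=235224, difference 1.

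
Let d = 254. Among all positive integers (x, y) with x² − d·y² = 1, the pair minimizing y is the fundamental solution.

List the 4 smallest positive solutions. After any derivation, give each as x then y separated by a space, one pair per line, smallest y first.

√254 → a₀=15, period (1,14,1,30); ℓ=4 even so k=3
step 0: (15, 1)  from 15·(1,0) + (0,1)
…
step 2: (239, 15)  from 14·(16,1) + (15,1)
step 3: (255, 16)  from 1·(239,15) + (16,1)
→ (255, 16).  Check: 255²=65025, 254·16²=65024, difference 1.
(x_2, y_2) = (255·255 + 254·16·16, 255·16 + 16·255) = (130049, 8160)
(x_3, y_3) = (255·130049 + 254·16·8160, 255·8160 + 16·130049) = (66324735, 4161584)
(x_4, y_4) = (255·66324735 + 254·16·4161584, 255·4161584 + 16·66324735) = (33825484801, 2122399680)

255 16
130049 8160
66324735 4161584
33825484801 2122399680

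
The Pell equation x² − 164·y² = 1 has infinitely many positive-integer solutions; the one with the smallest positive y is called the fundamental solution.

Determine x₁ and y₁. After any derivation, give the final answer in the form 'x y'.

√164 = [12; 1,4,6,4,1,24, …], period ℓ=6 (even) → k=5
i=0: a=12 ⇒ p=12, q=1
i=1: a=1 ⇒ p=13, q=1
i=2: a=4 ⇒ p=64, q=5
…
i=4: a=4 ⇒ p=1652, q=129
i=5: a=1 ⇒ p=2049, q=160
→ (2049, 160).  Check: 2049²=4198401, 164·160²=4198400, difference 1.

2049 160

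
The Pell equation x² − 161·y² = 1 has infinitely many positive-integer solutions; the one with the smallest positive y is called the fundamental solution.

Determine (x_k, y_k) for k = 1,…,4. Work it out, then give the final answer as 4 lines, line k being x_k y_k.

d=161: √d = [12; 1,2,4,1,2,1,4,2,1,24] (ℓ=10, even), read p_9/q_9
k=0  a_k=12  p_k/q_k = 12/1
…
k=8  a_k=2  p_k/q_k = 8108/639
k=9  a_k=1  p_k/q_k = 11775/928
→ (11775, 928).  Check: 11775²=138650625, 161·928²=138650624, difference 1.
n=2: (11775,928)∘(11775,928) = (11775·11775+161·928·928, 11775·928+928·11775) = (277301249,21854400)
n=3: (277301249,21854400)∘(11775,928) = (11775·277301249+161·928·21854400, 11775·21854400+928·277301249) = (6530444402175,514671119072)
n=4: (6530444402175,514671119072)∘(11775,928) = (11775·6530444402175+161·928·514671119072, 11775·514671119072+928·6530444402175) = (153791965393920001,12120504832291200)

11775 928
277301249 21854400
6530444402175 514671119072
153791965393920001 12120504832291200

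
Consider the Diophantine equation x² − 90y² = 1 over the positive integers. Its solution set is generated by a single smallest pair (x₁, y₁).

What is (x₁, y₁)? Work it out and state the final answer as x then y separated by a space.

√90 → a₀=9, period (2,18); ℓ=2 even so k=1
step 0: (9, 1)  from 9·(1,0) + (0,1)
step 1: (19, 2)  from 2·(9,1) + (1,0)
→ (19, 2).  Check: 19²=361, 90·2²=360, difference 1.

19 2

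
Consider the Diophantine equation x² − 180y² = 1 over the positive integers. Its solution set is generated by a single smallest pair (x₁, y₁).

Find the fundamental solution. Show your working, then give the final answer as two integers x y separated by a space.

d=180: √d = [13; 2,2,2,26] (ℓ=4, even), read p_3/q_3
i=0: a=13 ⇒ p=13, q=1
i=1: a=2 ⇒ p=27, q=2
i=2: a=2 ⇒ p=67, q=5
i=3: a=2 ⇒ p=161, q=12
(x₁, y₁) = (161, 12);  161² − 180·12² = 1 ✓

161 12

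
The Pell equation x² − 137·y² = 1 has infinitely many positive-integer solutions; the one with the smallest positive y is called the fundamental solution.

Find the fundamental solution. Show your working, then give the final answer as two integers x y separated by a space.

6083073 519712

[11; 1,2,2,1,1,2,2,1,22] for √137; ℓ=9 ⇒ convergent index 17
a_0=11:  p_0=11·1+0=11,  q_0=11·0+1=1
a_1=1:  p_1=1·11+1=12,  q_1=1·1+0=1
…
a_3=2:  p_3=2·35+12=82,  q_3=2·3+1=7
a_4=1:  p_4=1·82+35=117,  q_4=1·7+3=10
a_5=1:  p_5=1·117+82=199,  q_5=1·10+7=17
a_6=2:  p_6=2·199+117=515,  q_6=2·17+10=44
a_7=2:  p_7=2·515+199=1229,  q_7=2·44+17=105
…
a_9=22:  p_9=22·1744+1229=39597,  q_9=22·149+105=3383
a_10=1:  p_10=1·39597+1744=41341,  q_10=1·3383+149=3532
a_11=2:  p_11=2·41341+39597=122279,  q_11=2·3532+3383=10447
a_12=2:  p_12=2·122279+41341=285899,  q_12=2·10447+3532=24426
…
a_14=1:  p_14=1·408178+285899=694077,  q_14=1·34873+24426=59299
…
a_16=2:  p_16=2·1796332+694077=4286741,  q_16=2·153471+59299=366241
a_17=1:  p_17=1·4286741+1796332=6083073,  q_17=1·366241+153471=519712
fundamental: x₁=6083073, y₁=519712  (since 37003777123329 − 137·270100562944 = 1)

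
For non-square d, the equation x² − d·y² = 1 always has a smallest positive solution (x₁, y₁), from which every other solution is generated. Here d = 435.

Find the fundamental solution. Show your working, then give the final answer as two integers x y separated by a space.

146 7

[20; 1,5,1,40] for √435; ℓ=4 ⇒ convergent index 3
i=0: a=20 ⇒ p=20, q=1
i=1: a=1 ⇒ p=21, q=1
i=2: a=5 ⇒ p=125, q=6
i=3: a=1 ⇒ p=146, q=7
fundamental: x₁=146, y₁=7  (since 21316 − 435·49 = 1)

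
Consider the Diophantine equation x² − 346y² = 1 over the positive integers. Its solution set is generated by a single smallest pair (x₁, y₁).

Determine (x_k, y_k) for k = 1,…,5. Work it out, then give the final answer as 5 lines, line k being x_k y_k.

d=346: √d = [18; 1,1,1,1,36] (ℓ=5, odd), read p_9/q_9
i=0: a=18 ⇒ p=18, q=1
i=1: a=1 ⇒ p=19, q=1
i=2: a=1 ⇒ p=37, q=2
i=3: a=1 ⇒ p=56, q=3
i=4: a=1 ⇒ p=93, q=5
i=5: a=36 ⇒ p=3404, q=183
…
i=7: a=1 ⇒ p=6901, q=371
i=8: a=1 ⇒ p=10398, q=559
i=9: a=1 ⇒ p=17299, q=930
fundamental: x₁=17299, y₁=930  (since 299255401 − 346·864900 = 1)
k=2:  x_2 = 17299·17299+346·930·930 = 598510801,  y_2 = 17299·930+930·17299 = 32176140
k=3:  x_3 = 17299·598510801+346·930·32176140 = 20707276675699,  y_3 = 17299·32176140+930·598510801 = 1113230090790
k=4:  x_4 = 17299·20707276675699+346·930·1113230090790 = 716430357827323201,  y_4 = 17299·1113230090790+930·20707276675699 = 38515534648976280
k=5:  x_5 = 17299·716430357827323201+346·930·38515534648976280 = 24787057499402451432499,  y_5 = 17299·38515534648976280+930·716430357827323201 = 1332560466672051244650

17299 930
598510801 32176140
20707276675699 1113230090790
716430357827323201 38515534648976280
24787057499402451432499 1332560466672051244650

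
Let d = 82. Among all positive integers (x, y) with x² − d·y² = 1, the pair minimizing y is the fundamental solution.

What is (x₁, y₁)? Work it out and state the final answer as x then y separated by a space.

√82 = [9; 18, …], period ℓ=1 (odd) → k=1
step 0: (9, 1)  from 9·(1,0) + (0,1)
step 1: (163, 18)  from 18·(9,1) + (1,0)
fundamental: x₁=163, y₁=18  (since 26569 − 82·324 = 1)

163 18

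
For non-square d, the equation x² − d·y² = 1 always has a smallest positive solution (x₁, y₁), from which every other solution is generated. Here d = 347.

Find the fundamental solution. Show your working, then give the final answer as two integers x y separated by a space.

641602 34443

√347 = [18; 1,1,1,2,4,…,1,1,36, …], period ℓ=14 (even) → k=13
a_0=18:  p_0=18·1+0=18,  q_0=18·0+1=1
a_1=1:  p_1=1·18+1=19,  q_1=1·1+0=1
a_2=1:  p_2=1·19+18=37,  q_2=1·1+1=2
a_3=1:  p_3=1·37+19=56,  q_3=1·2+1=3
a_4=2:  p_4=2·56+37=149,  q_4=2·3+2=8
…
a_6=1:  p_6=1·652+149=801,  q_6=1·35+8=43
a_7=17:  p_7=17·801+652=14269,  q_7=17·43+35=766
a_8=1:  p_8=1·14269+801=15070,  q_8=1·766+43=809
a_9=4:  p_9=4·15070+14269=74549,  q_9=4·809+766=4002
a_10=2:  p_10=2·74549+15070=164168,  q_10=2·4002+809=8813
a_11=1:  p_11=1·164168+74549=238717,  q_11=1·8813+4002=12815
a_12=1:  p_12=1·238717+164168=402885,  q_12=1·12815+8813=21628
a_13=1:  p_13=1·402885+238717=641602,  q_13=1·21628+12815=34443
→ (641602, 34443).  Check: 641602²=411653126404, 347·34443²=411653126403, difference 1.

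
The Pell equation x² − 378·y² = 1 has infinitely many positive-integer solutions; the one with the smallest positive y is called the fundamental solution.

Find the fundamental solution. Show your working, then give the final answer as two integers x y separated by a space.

8749 450

d=378: √d = [19; 2,3,1,4,1,3,2,38] (ℓ=8, even), read p_7/q_7
i=0: a=19 ⇒ p=19, q=1
i=1: a=2 ⇒ p=39, q=2
i=2: a=3 ⇒ p=136, q=7
…
i=4: a=4 ⇒ p=836, q=43
i=5: a=1 ⇒ p=1011, q=52
i=6: a=3 ⇒ p=3869, q=199
i=7: a=2 ⇒ p=8749, q=450
fundamental: x₁=8749, y₁=450  (since 76545001 − 378·202500 = 1)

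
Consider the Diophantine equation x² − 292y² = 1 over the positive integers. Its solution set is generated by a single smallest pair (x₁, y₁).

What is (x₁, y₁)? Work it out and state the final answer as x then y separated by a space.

d=292: √d = [17; 11,2,1,3,8,3,1,2,11,34] (ℓ=10, even), read p_9/q_9
k=0  a_k=17  p_k/q_k = 17/1
…
k=7  a_k=1  p_k/q_k = 72812/4261
k=8  a_k=2  p_k/q_k = 200767/11749
k=9  a_k=11  p_k/q_k = 2281249/133500
→ (2281249, 133500).  Check: 2281249²=5204097000001, 292·133500²=5204097000000, difference 1.

2281249 133500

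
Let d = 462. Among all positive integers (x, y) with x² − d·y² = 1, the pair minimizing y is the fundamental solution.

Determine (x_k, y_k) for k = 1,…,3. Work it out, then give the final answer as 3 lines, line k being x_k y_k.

√462 → a₀=21, period (2,42); ℓ=2 even so k=1
a_0=21:  p_0=21·1+0=21,  q_0=21·0+1=1
a_1=2:  p_1=2·21+1=43,  q_1=2·1+0=2
(x₁, y₁) = (43, 2);  43² − 462·2² = 1 ✓
k=2:  x_2 = 43·43+462·2·2 = 3697,  y_2 = 43·2+2·43 = 172
k=3:  x_3 = 43·3697+462·2·172 = 317899,  y_3 = 43·172+2·3697 = 14790

43 2
3697 172
317899 14790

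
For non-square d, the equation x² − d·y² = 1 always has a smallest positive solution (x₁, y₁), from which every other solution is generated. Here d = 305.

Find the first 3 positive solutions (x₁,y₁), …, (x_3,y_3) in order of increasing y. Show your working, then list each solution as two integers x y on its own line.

489 28
478241 27384
467719209 26781524

√305 = [17; 2,6,2,34, …], period ℓ=4 (even) → k=3
step 0: (17, 1)  from 17·(1,0) + (0,1)
step 1: (35, 2)  from 2·(17,1) + (1,0)
step 2: (227, 13)  from 6·(35,2) + (17,1)
step 3: (489, 28)  from 2·(227,13) + (35,2)
(x₁, y₁) = (489, 28);  489² − 305·28² = 1 ✓
n=2: (489,28)∘(489,28) = (489·489+305·28·28, 489·28+28·489) = (478241,27384)
n=3: (478241,27384)∘(489,28) = (489·478241+305·28·27384, 489·27384+28·478241) = (467719209,26781524)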